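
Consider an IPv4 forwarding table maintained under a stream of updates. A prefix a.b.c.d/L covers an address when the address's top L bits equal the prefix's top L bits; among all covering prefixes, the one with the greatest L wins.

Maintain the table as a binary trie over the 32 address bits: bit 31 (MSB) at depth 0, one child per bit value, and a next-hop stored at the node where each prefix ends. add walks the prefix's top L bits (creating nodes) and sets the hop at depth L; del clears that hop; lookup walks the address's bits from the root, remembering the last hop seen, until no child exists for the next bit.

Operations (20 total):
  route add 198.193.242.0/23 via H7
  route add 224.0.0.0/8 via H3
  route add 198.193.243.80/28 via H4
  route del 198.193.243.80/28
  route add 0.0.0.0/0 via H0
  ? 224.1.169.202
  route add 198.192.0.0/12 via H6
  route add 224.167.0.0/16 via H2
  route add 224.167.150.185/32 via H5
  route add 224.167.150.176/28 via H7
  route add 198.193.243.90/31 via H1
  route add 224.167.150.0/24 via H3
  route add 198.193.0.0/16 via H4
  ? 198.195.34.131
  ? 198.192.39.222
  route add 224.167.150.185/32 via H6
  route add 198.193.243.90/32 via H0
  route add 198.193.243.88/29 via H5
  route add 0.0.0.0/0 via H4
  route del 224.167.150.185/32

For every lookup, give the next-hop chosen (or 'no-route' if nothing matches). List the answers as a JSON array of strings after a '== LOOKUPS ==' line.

Trace:
  + 198.193.242.0/23 (H7) depth=23
  + 224.0.0.0/8 (H3) depth=8
  + 198.193.243.80/28 (H4) depth=28
  del 198.193.243.80/28 (clear depth 28)
  + 0.0.0.0/0 (H0) depth=0
  Q 224.1.169.202: descend 11100000 ; hops seen [H0,H3] ; pick H3
  + 198.192.0.0/12 (H6) depth=12
  + 224.167.0.0/16 (H2) depth=16
  + 224.167.150.185/32 (H5) depth=32
  + 224.167.150.176/28 (H7) depth=28
  + 198.193.243.90/31 (H1) depth=31
  + 224.167.150.0/24 (H3) depth=24
  + 198.193.0.0/16 (H4) depth=16
  Q 198.195.34.131: descend 11000110110000 ; hops seen [H0,H6] ; pick H6
  Q 198.192.39.222: descend 110001101100000 ; hops seen [H0,H6] ; pick H6
  + 224.167.150.185/32 (H6) depth=32
  + 198.193.243.90/32 (H0) depth=32
  + 198.193.243.88/29 (H5) depth=29
  + 0.0.0.0/0 (H4) depth=0
  del 224.167.150.185/32 (clear depth 32)

== LOOKUPS ==
["H3","H6","H6"]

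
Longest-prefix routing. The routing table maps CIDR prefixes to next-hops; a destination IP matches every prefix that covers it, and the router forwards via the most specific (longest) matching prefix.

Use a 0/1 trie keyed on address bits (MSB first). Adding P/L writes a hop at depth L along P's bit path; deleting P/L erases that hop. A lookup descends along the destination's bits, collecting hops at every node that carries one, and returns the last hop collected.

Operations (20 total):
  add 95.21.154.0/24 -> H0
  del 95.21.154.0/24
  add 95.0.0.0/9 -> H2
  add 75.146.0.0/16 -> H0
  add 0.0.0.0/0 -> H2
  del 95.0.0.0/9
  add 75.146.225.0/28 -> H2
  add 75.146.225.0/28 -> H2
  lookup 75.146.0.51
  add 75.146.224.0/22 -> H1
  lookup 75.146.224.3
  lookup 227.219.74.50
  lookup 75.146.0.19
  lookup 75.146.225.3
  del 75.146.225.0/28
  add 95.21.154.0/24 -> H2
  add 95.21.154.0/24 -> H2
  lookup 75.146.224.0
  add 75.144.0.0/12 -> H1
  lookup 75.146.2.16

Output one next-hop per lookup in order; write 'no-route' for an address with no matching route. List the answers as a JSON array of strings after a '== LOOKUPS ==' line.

Apply in order:
  add 95.21.154.0/24 -> H0 at depth 24
  del 95.21.154.0/24 (clear depth 24)
  add 95.0.0.0/9 -> H2 at depth 9
  add 75.146.0.0/16 -> H0 at depth 16
  add 0.0.0.0/0 -> H2 at depth 0
  del 95.0.0.0/9 (clear depth 9)
  add 75.146.225.0/28 -> H2 at depth 28
  add 75.146.225.0/28 -> H2 at depth 28
  ? 75.146.0.51  path d0:H2→d1:-→d2:-→d3:-→d4:-→d5:-→d6:-→d7:-→d8:-→d9:-→d10:-→d11:-→d12:-→d13:-→d14:-→d15:-→d16:H0  best=H0
  add 75.146.224.0/22 -> H1 at depth 22
  ? 75.146.224.3  path d0:H2→d1:-→d2:-→d3:-→d4:-→d5:-→d6:-→d7:-→d8:-→d9:-→d10:-→d11:-→d12:-→d13:-→d14:-→d15:-→d16:H0→d17:-→d18:-→d19:-→d20:-→d21:-→d22:H1→d23:-  best=H1
  ? 227.219.74.50  path d0:H2  best=H2
  ? 75.146.0.19  path d0:H2→d1:-→d2:-→d3:-→d4:-→d5:-→d6:-→d7:-→d8:-→d9:-→d10:-→d11:-→d12:-→d13:-→d14:-→d15:-→d16:H0  best=H0
  ? 75.146.225.3  path d0:H2→d1:-→d2:-→d3:-→d4:-→d5:-→d6:-→d7:-→d8:-→d9:-→d10:-→d11:-→d12:-→d13:-→d14:-→d15:-→d16:H0→d17:-→d18:-→d19:-→d20:-→d21:-→d22:H1→d23:-→d24:-→d25:-→d26:-→d27:-→d28:H2  best=H2
  del 75.146.225.0/28 (clear depth 28)
  add 95.21.154.0/24 -> H2 at depth 24
  add 95.21.154.0/24 -> H2 at depth 24
  ? 75.146.224.0  path d0:H2→d1:-→d2:-→d3:-→d4:-→d5:-→d6:-→d7:-→d8:-→d9:-→d10:-→d11:-→d12:-→d13:-→d14:-→d15:-→d16:H0→d17:-→d18:-→d19:-→d20:-→d21:-→d22:H1→d23:-  best=H1
  add 75.144.0.0/12 -> H1 at depth 12
  ? 75.146.2.16  path d0:H2→d1:-→d2:-→d3:-→d4:-→d5:-→d6:-→d7:-→d8:-→d9:-→d10:-→d11:-→d12:H1→d13:-→d14:-→d15:-→d16:H0  best=H0

== LOOKUPS ==
["H0","H1","H2","H0","H2","H1","H0"]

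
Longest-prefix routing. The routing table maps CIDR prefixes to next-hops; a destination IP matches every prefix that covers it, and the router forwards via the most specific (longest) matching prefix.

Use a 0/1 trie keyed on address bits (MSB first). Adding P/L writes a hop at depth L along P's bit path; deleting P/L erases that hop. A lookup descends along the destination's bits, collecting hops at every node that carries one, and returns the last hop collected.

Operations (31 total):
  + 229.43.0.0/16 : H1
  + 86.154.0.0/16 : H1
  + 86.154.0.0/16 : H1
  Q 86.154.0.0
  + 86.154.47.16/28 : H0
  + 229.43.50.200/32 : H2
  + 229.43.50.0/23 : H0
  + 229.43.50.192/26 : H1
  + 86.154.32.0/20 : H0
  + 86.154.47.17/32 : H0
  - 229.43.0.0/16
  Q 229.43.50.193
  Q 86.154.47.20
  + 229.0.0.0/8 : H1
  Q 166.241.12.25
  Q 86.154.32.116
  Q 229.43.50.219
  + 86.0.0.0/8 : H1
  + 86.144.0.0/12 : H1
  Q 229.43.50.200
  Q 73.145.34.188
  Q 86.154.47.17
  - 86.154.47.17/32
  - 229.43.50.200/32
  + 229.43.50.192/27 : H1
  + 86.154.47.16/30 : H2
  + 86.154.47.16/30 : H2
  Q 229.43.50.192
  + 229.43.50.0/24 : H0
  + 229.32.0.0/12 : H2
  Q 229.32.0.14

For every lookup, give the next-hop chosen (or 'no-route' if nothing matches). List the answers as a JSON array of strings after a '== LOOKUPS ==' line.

Trace:
  + 229.43.0.0/16 (H1) depth=16
  + 86.154.0.0/16 (H1) depth=16
  + 86.154.0.0/16 (H1) depth=16
  lookup 86.154.0.0: bits 0101011010011010 walk d0:-→d1:-→d2:-→d3:-→d4:-→d5:-→d6:-→d7:-→d8:-→d9:-→d10:-→d11:-→d12:-→d13:-→d14:-→d15:-→d16:H1 -> H1
  + 86.154.47.16/28 (H0) depth=28
  + 229.43.50.200/32 (H2) depth=32
  + 229.43.50.0/23 (H0) depth=23
  + 229.43.50.192/26 (H1) depth=26
  + 86.154.32.0/20 (H0) depth=20
  + 86.154.47.17/32 (H0) depth=32
  - 229.43.0.0/16 clear@16
  lookup 229.43.50.193: bits 1110010100101011001100101100 walk d0:-→d1:-→d2:-→d3:-→d4:-→d5:-→d6:-→d7:-→d8:-→d9:-→d10:-→d11:-→d12:-→d13:-→d14:-→d15:-→d16:-→d17:-→d18:-→d19:-→d20:-→d21:-→d22:-→d23:H0→d24:-→d25:-→d26:H1→d27:-→d28:- -> H1
  lookup 86.154.47.20: bits 01010110100110100010111100010 walk d0:-→d1:-→d2:-→d3:-→d4:-→d5:-→d6:-→d7:-→d8:-→d9:-→d10:-→d11:-→d12:-→d13:-→d14:-→d15:-→d16:H1→d17:-→d18:-→d19:-→d20:H0→d21:-→d22:-→d23:-→d24:-→d25:-→d26:-→d27:-→d28:H0→d29:- -> H0
  + 229.0.0.0/8 (H1) depth=8
  lookup 166.241.12.25: bits 1 walk d0:-→d1:- -> no-route
  lookup 86.154.32.116: bits 01010110100110100010 walk d0:-→d1:-→d2:-→d3:-→d4:-→d5:-→d6:-→d7:-→d8:-→d9:-→d10:-→d11:-→d12:-→d13:-→d14:-→d15:-→d16:H1→d17:-→d18:-→d19:-→d20:H0 -> H0
  lookup 229.43.50.219: bits 111001010010101100110010110 walk d0:-→d1:-→d2:-→d3:-→d4:-→d5:-→d6:-→d7:-→d8:H1→d9:-→d10:-→d11:-→d12:-→d13:-→d14:-→d15:-→d16:-→d17:-→d18:-→d19:-→d20:-→d21:-→d22:-→d23:H0→d24:-→d25:-→d26:H1→d27:- -> H1
  + 86.0.0.0/8 (H1) depth=8
  + 86.144.0.0/12 (H1) depth=12
  lookup 229.43.50.200: bits 11100101001010110011001011001000 walk d0:-→d1:-→d2:-→d3:-→d4:-→d5:-→d6:-→d7:-→d8:H1→d9:-→d10:-→d11:-→d12:-→d13:-→d14:-→d15:-→d16:-→d17:-→d18:-→d19:-→d20:-→d21:-→d22:-→d23:H0→d24:-→d25:-→d26:H1→d27:-→d28:-→d29:-→d30:-→d31:-→d32:H2 -> H2
  lookup 73.145.34.188: bits 010 walk d0:-→d1:-→d2:-→d3:- -> no-route
  lookup 86.154.47.17: bits 01010110100110100010111100010001 walk d0:-→d1:-→d2:-→d3:-→d4:-→d5:-→d6:-→d7:-→d8:H1→d9:-→d10:-→d11:-→d12:H1→d13:-→d14:-→d15:-→d16:H1→d17:-→d18:-→d19:-→d20:H0→d21:-→d22:-→d23:-→d24:-→d25:-→d26:-→d27:-→d28:H0→d29:-→d30:-→d31:-→d32:H0 -> H0
  - 86.154.47.17/32 clear@32
  - 229.43.50.200/32 clear@32
  + 229.43.50.192/27 (H1) depth=27
  + 86.154.47.16/30 (H2) depth=30
  + 86.154.47.16/30 (H2) depth=30
  lookup 229.43.50.192: bits 1110010100101011001100101100 walk d0:-→d1:-→d2:-→d3:-→d4:-→d5:-→d6:-→d7:-→d8:H1→d9:-→d10:-→d11:-→d12:-→d13:-→d14:-→d15:-→d16:-→d17:-→d18:-→d19:-→d20:-→d21:-→d22:-→d23:H0→d24:-→d25:-→d26:H1→d27:H1→d28:- -> H1
  + 229.43.50.0/24 (H0) depth=24
  + 229.32.0.0/12 (H2) depth=12
  lookup 229.32.0.14: bits 111001010010 walk d0:-→d1:-→d2:-→d3:-→d4:-→d5:-→d6:-→d7:-→d8:H1→d9:-→d10:-→d11:-→d12:H2 -> H2

== LOOKUPS ==
["H1","H1","H0","no-route","H0","H1","H2","no-route","H0","H1","H2"]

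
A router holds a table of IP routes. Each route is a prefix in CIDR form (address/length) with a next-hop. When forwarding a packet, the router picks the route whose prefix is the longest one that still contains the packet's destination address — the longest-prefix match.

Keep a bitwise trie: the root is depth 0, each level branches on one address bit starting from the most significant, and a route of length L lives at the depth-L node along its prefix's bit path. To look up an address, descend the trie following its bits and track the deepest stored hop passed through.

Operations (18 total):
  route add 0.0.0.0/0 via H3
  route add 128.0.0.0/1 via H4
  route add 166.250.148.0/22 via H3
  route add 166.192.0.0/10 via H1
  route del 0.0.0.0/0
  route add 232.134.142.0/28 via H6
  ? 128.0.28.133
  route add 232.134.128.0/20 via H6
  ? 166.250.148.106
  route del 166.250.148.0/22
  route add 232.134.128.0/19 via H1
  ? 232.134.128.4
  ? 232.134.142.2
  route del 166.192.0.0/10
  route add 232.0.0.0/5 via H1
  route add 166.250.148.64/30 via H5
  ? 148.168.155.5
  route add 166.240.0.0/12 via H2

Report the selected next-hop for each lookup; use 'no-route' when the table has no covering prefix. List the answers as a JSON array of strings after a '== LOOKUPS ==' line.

Apply in order:
  + 0.0.0.0/0 (H3) depth=0
  + 128.0.0.0/1 (H4) depth=1
  + 166.250.148.0/22 (H3) depth=22
  + 166.192.0.0/10 (H1) depth=10
  - 0.0.0.0/0 clear@0
  + 232.134.142.0/28 (H6) depth=28
  Q 128.0.28.133: descend 10 ; hops seen [H4] ; pick H4
  + 232.134.128.0/20 (H6) depth=20
  Q 166.250.148.106: descend 1010011011111010100101 ; hops seen [H4,H1,H3] ; pick H3
  - 166.250.148.0/22 clear@22
  + 232.134.128.0/19 (H1) depth=19
  Q 232.134.128.4: descend 11101000100001101000 ; hops seen [H4,H1,H6] ; pick H6
  Q 232.134.142.2: descend 1110100010000110100011100000 ; hops seen [H4,H1,H6,H6] ; pick H6
  - 166.192.0.0/10 clear@10
  + 232.0.0.0/5 (H1) depth=5
  + 166.250.148.64/30 (H5) depth=30
  Q 148.168.155.5: descend 10 ; hops seen [H4] ; pick H4
  + 166.240.0.0/12 (H2) depth=12

== LOOKUPS ==
["H4","H3","H6","H6","H4"]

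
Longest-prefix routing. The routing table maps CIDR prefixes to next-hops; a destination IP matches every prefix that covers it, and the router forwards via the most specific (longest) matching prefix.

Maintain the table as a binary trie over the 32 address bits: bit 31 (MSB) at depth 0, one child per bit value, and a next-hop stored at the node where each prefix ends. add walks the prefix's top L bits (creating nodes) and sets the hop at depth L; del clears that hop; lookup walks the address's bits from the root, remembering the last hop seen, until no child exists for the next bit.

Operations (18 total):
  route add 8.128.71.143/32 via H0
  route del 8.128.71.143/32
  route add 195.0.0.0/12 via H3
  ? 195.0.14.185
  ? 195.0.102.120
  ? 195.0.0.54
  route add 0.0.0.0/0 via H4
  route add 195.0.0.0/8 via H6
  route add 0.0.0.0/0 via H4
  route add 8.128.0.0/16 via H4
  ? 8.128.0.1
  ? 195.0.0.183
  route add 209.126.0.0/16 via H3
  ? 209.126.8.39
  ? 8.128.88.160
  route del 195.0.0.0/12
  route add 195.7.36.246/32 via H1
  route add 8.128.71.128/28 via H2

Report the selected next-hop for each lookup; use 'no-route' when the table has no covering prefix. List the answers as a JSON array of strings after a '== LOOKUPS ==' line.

Apply in order:
  add 8.128.71.143/32 -> H0 at depth 32
  - 8.128.71.143/32 clear@32
  add 195.0.0.0/12 -> H3 at depth 12
  lookup 195.0.14.185: bits 110000110000 walk d0:-→d1:-→d2:-→d3:-→d4:-→d5:-→d6:-→d7:-→d8:-→d9:-→d10:-→d11:-→d12:H3 -> H3
  lookup 195.0.102.120: bits 110000110000 walk d0:-→d1:-→d2:-→d3:-→d4:-→d5:-→d6:-→d7:-→d8:-→d9:-→d10:-→d11:-→d12:H3 -> H3
  lookup 195.0.0.54: bits 110000110000 walk d0:-→d1:-→d2:-→d3:-→d4:-→d5:-→d6:-→d7:-→d8:-→d9:-→d10:-→d11:-→d12:H3 -> H3
  add 0.0.0.0/0 -> H4 at depth 0
  add 195.0.0.0/8 -> H6 at depth 8
  add 0.0.0.0/0 -> H4 at depth 0
  add 8.128.0.0/16 -> H4 at depth 16
  lookup 8.128.0.1: bits 00001000100000000 walk d0:H4→d1:-→d2:-→d3:-→d4:-→d5:-→d6:-→d7:-→d8:-→d9:-→d10:-→d11:-→d12:-→d13:-→d14:-→d15:-→d16:H4→d17:- -> H4
  lookup 195.0.0.183: bits 110000110000 walk d0:H4→d1:-→d2:-→d3:-→d4:-→d5:-→d6:-→d7:-→d8:H6→d9:-→d10:-→d11:-→d12:H3 -> H3
  add 209.126.0.0/16 -> H3 at depth 16
  lookup 209.126.8.39: bits 1101000101111110 walk d0:H4→d1:-→d2:-→d3:-→d4:-→d5:-→d6:-→d7:-→d8:-→d9:-→d10:-→d11:-→d12:-→d13:-→d14:-→d15:-→d16:H3 -> H3
  lookup 8.128.88.160: bits 0000100010000000010 walk d0:H4→d1:-→d2:-→d3:-→d4:-→d5:-→d6:-→d7:-→d8:-→d9:-→d10:-→d11:-→d12:-→d13:-→d14:-→d15:-→d16:H4→d17:-→d18:-→d19:- -> H4
  - 195.0.0.0/12 clear@12
  add 195.7.36.246/32 -> H1 at depth 32
  add 8.128.71.128/28 -> H2 at depth 28

== LOOKUPS ==
["H3","H3","H3","H4","H3","H3","H4"]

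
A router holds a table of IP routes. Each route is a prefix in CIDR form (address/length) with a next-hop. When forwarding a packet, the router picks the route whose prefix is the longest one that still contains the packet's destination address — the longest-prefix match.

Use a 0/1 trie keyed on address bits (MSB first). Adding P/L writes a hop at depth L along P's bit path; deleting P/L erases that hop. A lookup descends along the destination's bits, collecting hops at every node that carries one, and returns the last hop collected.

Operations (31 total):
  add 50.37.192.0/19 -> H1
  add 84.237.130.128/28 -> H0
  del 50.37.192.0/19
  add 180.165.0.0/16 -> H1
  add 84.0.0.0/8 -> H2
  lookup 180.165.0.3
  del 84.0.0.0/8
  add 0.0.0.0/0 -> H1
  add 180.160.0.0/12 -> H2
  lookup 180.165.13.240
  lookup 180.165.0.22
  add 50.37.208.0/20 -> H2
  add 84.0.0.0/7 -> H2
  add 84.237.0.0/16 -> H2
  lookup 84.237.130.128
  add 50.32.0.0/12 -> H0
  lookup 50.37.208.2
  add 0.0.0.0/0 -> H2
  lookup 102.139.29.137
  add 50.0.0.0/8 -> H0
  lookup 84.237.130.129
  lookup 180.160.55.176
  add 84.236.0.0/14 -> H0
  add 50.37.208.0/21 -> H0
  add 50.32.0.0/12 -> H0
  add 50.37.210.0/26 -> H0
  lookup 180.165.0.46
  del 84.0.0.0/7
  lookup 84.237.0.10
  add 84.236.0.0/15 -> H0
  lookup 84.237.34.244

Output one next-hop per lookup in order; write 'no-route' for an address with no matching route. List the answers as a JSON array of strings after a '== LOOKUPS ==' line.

Trace:
  + 50.37.192.0/19 (H1) depth=19
  + 84.237.130.128/28 (H0) depth=28
  - 50.37.192.0/19 clear@19
  + 180.165.0.0/16 (H1) depth=16
  + 84.0.0.0/8 (H2) depth=8
  Q 180.165.0.3: descend 1011010010100101 ; hops seen [H1] ; pick H1
  - 84.0.0.0/8 clear@8
  + 0.0.0.0/0 (H1) depth=0
  + 180.160.0.0/12 (H2) depth=12
  Q 180.165.13.240: descend 1011010010100101 ; hops seen [H1,H2,H1] ; pick H1
  Q 180.165.0.22: descend 1011010010100101 ; hops seen [H1,H2,H1] ; pick H1
  + 50.37.208.0/20 (H2) depth=20
  + 84.0.0.0/7 (H2) depth=7
  + 84.237.0.0/16 (H2) depth=16
  Q 84.237.130.128: descend 0101010011101101100000101000 ; hops seen [H1,H2,H2,H0] ; pick H0
  + 50.32.0.0/12 (H0) depth=12
  Q 50.37.208.2: descend 00110010001001011101 ; hops seen [H1,H0,H2] ; pick H2
  + 0.0.0.0/0 (H2) depth=0
  Q 102.139.29.137: descend 01 ; hops seen [H2] ; pick H2
  + 50.0.0.0/8 (H0) depth=8
  Q 84.237.130.129: descend 0101010011101101100000101000 ; hops seen [H2,H2,H2,H0] ; pick H0
  Q 180.160.55.176: descend 1011010010100 ; hops seen [H2,H2] ; pick H2
  + 84.236.0.0/14 (H0) depth=14
  + 50.37.208.0/21 (H0) depth=21
  + 50.32.0.0/12 (H0) depth=12
  + 50.37.210.0/26 (H0) depth=26
  Q 180.165.0.46: descend 1011010010100101 ; hops seen [H2,H2,H1] ; pick H1
  - 84.0.0.0/7 clear@7
  Q 84.237.0.10: descend 0101010011101101 ; hops seen [H2,H0,H2] ; pick H2
  + 84.236.0.0/15 (H0) depth=15
  Q 84.237.34.244: descend 0101010011101101 ; hops seen [H2,H0,H0,H2] ; pick H2

== LOOKUPS ==
["H1","H1","H1","H0","H2","H2","H0","H2","H1","H2","H2"]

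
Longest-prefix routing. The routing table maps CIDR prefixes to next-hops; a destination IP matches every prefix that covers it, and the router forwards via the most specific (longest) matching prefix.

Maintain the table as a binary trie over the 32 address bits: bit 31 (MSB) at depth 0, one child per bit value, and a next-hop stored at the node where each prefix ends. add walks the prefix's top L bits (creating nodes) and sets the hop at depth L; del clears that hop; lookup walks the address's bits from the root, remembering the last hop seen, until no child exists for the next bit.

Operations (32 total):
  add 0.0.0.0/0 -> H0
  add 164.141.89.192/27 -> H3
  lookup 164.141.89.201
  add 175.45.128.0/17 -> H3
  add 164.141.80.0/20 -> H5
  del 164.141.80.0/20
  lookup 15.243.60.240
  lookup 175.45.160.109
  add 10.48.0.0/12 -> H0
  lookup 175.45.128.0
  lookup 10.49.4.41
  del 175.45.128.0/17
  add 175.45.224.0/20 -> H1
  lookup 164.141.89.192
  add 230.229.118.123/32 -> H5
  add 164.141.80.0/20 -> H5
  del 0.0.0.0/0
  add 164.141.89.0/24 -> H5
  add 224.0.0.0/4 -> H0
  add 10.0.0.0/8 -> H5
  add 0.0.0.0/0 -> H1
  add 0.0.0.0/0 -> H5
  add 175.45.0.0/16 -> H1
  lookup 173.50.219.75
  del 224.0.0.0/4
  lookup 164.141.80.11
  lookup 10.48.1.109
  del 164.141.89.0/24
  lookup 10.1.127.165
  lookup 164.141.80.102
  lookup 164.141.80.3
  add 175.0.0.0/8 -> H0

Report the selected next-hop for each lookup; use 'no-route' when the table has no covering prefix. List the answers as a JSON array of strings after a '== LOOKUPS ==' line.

Apply in order:
  add 0.0.0.0/0 -> H0 at depth 0
  add 164.141.89.192/27 -> H3 at depth 27
  ? 164.141.89.201  path d0:H0→d1:-→d2:-→d3:-→d4:-→d5:-→d6:-→d7:-→d8:-→d9:-→d10:-→d11:-→d12:-→d13:-→d14:-→d15:-→d16:-→d17:-→d18:-→d19:-→d20:-→d21:-→d22:-→d23:-→d24:-→d25:-→d26:-→d27:H3  best=H3
  add 175.45.128.0/17 -> H3 at depth 17
  add 164.141.80.0/20 -> H5 at depth 20
  - 164.141.80.0/20 clear@20
  ? 15.243.60.240  path d0:H0  best=H0
  ? 175.45.160.109  path d0:H0→d1:-→d2:-→d3:-→d4:-→d5:-→d6:-→d7:-→d8:-→d9:-→d10:-→d11:-→d12:-→d13:-→d14:-→d15:-→d16:-→d17:H3  best=H3
  add 10.48.0.0/12 -> H0 at depth 12
  ? 175.45.128.0  path d0:H0→d1:-→d2:-→d3:-→d4:-→d5:-→d6:-→d7:-→d8:-→d9:-→d10:-→d11:-→d12:-→d13:-→d14:-→d15:-→d16:-→d17:H3  best=H3
  ? 10.49.4.41  path d0:H0→d1:-→d2:-→d3:-→d4:-→d5:-→d6:-→d7:-→d8:-→d9:-→d10:-→d11:-→d12:H0  best=H0
  - 175.45.128.0/17 clear@17
  add 175.45.224.0/20 -> H1 at depth 20
  ? 164.141.89.192  path d0:H0→d1:-→d2:-→d3:-→d4:-→d5:-→d6:-→d7:-→d8:-→d9:-→d10:-→d11:-→d12:-→d13:-→d14:-→d15:-→d16:-→d17:-→d18:-→d19:-→d20:-→d21:-→d22:-→d23:-→d24:-→d25:-→d26:-→d27:H3  best=H3
  add 230.229.118.123/32 -> H5 at depth 32
  add 164.141.80.0/20 -> H5 at depth 20
  - 0.0.0.0/0 clear@0
  add 164.141.89.0/24 -> H5 at depth 24
  add 224.0.0.0/4 -> H0 at depth 4
  add 10.0.0.0/8 -> H5 at depth 8
  add 0.0.0.0/0 -> H1 at depth 0
  add 0.0.0.0/0 -> H5 at depth 0
  add 175.45.0.0/16 -> H1 at depth 16
  ? 173.50.219.75  path d0:H5→d1:-→d2:-→d3:-→d4:-→d5:-→d6:-  best=H5
  - 224.0.0.0/4 clear@4
  ? 164.141.80.11  path d0:H5→d1:-→d2:-→d3:-→d4:-→d5:-→d6:-→d7:-→d8:-→d9:-→d10:-→d11:-→d12:-→d13:-→d14:-→d15:-→d16:-→d17:-→d18:-→d19:-→d20:H5  best=H5
  ? 10.48.1.109  path d0:H5→d1:-→d2:-→d3:-→d4:-→d5:-→d6:-→d7:-→d8:H5→d9:-→d10:-→d11:-→d12:H0  best=H0
  - 164.141.89.0/24 clear@24
  ? 10.1.127.165  path d0:H5→d1:-→d2:-→d3:-→d4:-→d5:-→d6:-→d7:-→d8:H5→d9:-→d10:-  best=H5
  ? 164.141.80.102  path d0:H5→d1:-→d2:-→d3:-→d4:-→d5:-→d6:-→d7:-→d8:-→d9:-→d10:-→d11:-→d12:-→d13:-→d14:-→d15:-→d16:-→d17:-→d18:-→d19:-→d20:H5  best=H5
  ? 164.141.80.3  path d0:H5→d1:-→d2:-→d3:-→d4:-→d5:-→d6:-→d7:-→d8:-→d9:-→d10:-→d11:-→d12:-→d13:-→d14:-→d15:-→d16:-→d17:-→d18:-→d19:-→d20:H5  best=H5
  add 175.0.0.0/8 -> H0 at depth 8

== LOOKUPS ==
["H3","H0","H3","H3","H0","H3","H5","H5","H0","H5","H5","H5"]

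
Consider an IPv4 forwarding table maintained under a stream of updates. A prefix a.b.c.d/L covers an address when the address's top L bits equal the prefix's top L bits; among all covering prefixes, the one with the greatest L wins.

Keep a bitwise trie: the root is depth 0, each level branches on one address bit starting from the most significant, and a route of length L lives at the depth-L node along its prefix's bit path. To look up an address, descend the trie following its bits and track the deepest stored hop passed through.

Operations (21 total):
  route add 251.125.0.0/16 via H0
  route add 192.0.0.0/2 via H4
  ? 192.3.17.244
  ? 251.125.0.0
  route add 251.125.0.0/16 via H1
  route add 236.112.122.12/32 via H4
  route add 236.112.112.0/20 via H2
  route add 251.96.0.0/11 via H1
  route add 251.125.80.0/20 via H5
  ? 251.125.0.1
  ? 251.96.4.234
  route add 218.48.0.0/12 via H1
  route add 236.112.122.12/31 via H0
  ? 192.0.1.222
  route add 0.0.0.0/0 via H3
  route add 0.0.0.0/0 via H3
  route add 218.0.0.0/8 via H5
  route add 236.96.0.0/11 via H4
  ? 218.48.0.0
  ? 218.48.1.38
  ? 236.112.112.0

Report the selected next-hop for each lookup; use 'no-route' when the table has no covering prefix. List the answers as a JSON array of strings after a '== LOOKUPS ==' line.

Apply in order:
  + 251.125.0.0/16 (H0) depth=16
  + 192.0.0.0/2 (H4) depth=2
  ? 192.3.17.244  path d0:-→d1:-→d2:H4  best=H4
  ? 251.125.0.0  path d0:-→d1:-→d2:H4→d3:-→d4:-→d5:-→d6:-→d7:-→d8:-→d9:-→d10:-→d11:-→d12:-→d13:-→d14:-→d15:-→d16:H0  best=H0
  + 251.125.0.0/16 (H1) depth=16
  + 236.112.122.12/32 (H4) depth=32
  + 236.112.112.0/20 (H2) depth=20
  + 251.96.0.0/11 (H1) depth=11
  + 251.125.80.0/20 (H5) depth=20
  ? 251.125.0.1  path d0:-→d1:-→d2:H4→d3:-→d4:-→d5:-→d6:-→d7:-→d8:-→d9:-→d10:-→d11:H1→d12:-→d13:-→d14:-→d15:-→d16:H1→d17:-  best=H1
  ? 251.96.4.234  path d0:-→d1:-→d2:H4→d3:-→d4:-→d5:-→d6:-→d7:-→d8:-→d9:-→d10:-→d11:H1  best=H1
  + 218.48.0.0/12 (H1) depth=12
  + 236.112.122.12/31 (H0) depth=31
  ? 192.0.1.222  path d0:-→d1:-→d2:H4→d3:-  best=H4
  + 0.0.0.0/0 (H3) depth=0
  + 0.0.0.0/0 (H3) depth=0
  + 218.0.0.0/8 (H5) depth=8
  + 236.96.0.0/11 (H4) depth=11
  ? 218.48.0.0  path d0:H3→d1:-→d2:H4→d3:-→d4:-→d5:-→d6:-→d7:-→d8:H5→d9:-→d10:-→d11:-→d12:H1  best=H1
  ? 218.48.1.38  path d0:H3→d1:-→d2:H4→d3:-→d4:-→d5:-→d6:-→d7:-→d8:H5→d9:-→d10:-→d11:-→d12:H1  best=H1
  ? 236.112.112.0  path d0:H3→d1:-→d2:H4→d3:-→d4:-→d5:-→d6:-→d7:-→d8:-→d9:-→d10:-→d11:H4→d12:-→d13:-→d14:-→d15:-→d16:-→d17:-→d18:-→d19:-→d20:H2  best=H2

== LOOKUPS ==
["H4","H0","H1","H1","H4","H1","H1","H2"]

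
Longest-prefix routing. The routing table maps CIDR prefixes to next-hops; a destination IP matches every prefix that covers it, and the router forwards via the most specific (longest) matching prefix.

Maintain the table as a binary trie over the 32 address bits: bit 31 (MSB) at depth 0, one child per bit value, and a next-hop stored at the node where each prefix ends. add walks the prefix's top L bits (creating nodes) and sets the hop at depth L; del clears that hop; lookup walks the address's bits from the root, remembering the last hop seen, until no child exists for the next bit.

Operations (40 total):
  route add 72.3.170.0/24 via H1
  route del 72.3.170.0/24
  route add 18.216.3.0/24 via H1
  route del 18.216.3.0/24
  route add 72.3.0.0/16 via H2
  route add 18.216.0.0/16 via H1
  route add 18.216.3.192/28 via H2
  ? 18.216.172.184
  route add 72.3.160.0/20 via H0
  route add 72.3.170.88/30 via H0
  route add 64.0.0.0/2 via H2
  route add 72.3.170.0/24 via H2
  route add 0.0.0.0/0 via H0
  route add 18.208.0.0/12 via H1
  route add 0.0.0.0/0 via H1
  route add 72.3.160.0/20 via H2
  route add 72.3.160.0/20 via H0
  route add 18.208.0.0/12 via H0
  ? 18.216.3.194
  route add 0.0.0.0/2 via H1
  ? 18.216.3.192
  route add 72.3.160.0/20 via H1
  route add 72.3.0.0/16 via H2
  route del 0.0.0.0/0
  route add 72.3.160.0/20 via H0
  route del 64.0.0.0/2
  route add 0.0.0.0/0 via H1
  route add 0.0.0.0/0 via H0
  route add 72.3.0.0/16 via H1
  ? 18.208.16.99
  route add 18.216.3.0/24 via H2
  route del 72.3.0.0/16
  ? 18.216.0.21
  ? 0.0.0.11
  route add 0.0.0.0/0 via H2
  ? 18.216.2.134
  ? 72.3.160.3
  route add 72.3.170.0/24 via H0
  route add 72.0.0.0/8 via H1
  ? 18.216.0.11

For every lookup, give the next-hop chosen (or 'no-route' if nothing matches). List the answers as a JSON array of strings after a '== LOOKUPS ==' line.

Apply in order:
  + 72.3.170.0/24 (H1) depth=24
  - 72.3.170.0/24 clear@24
  + 18.216.3.0/24 (H1) depth=24
  - 18.216.3.0/24 clear@24
  + 72.3.0.0/16 (H2) depth=16
  + 18.216.0.0/16 (H1) depth=16
  + 18.216.3.192/28 (H2) depth=28
  Q 18.216.172.184: descend 0001001011011000 ; hops seen [H1] ; pick H1
  + 72.3.160.0/20 (H0) depth=20
  + 72.3.170.88/30 (H0) depth=30
  + 64.0.0.0/2 (H2) depth=2
  + 72.3.170.0/24 (H2) depth=24
  + 0.0.0.0/0 (H0) depth=0
  + 18.208.0.0/12 (H1) depth=12
  + 0.0.0.0/0 (H1) depth=0
  + 72.3.160.0/20 (H2) depth=20
  + 72.3.160.0/20 (H0) depth=20
  + 18.208.0.0/12 (H0) depth=12
  Q 18.216.3.194: descend 0001001011011000000000111100 ; hops seen [H1,H0,H1,H2] ; pick H2
  + 0.0.0.0/2 (H1) depth=2
  Q 18.216.3.192: descend 0001001011011000000000111100 ; hops seen [H1,H1,H0,H1,H2] ; pick H2
  + 72.3.160.0/20 (H1) depth=20
  + 72.3.0.0/16 (H2) depth=16
  - 0.0.0.0/0 clear@0
  + 72.3.160.0/20 (H0) depth=20
  - 64.0.0.0/2 clear@2
  + 0.0.0.0/0 (H1) depth=0
  + 0.0.0.0/0 (H0) depth=0
  + 72.3.0.0/16 (H1) depth=16
  Q 18.208.16.99: descend 000100101101 ; hops seen [H0,H1,H0] ; pick H0
  + 18.216.3.0/24 (H2) depth=24
  - 72.3.0.0/16 clear@16
  Q 18.216.0.21: descend 0001001011011000000000 ; hops seen [H0,H1,H0,H1] ; pick H1
  Q 0.0.0.11: descend 000 ; hops seen [H0,H1] ; pick H1
  + 0.0.0.0/0 (H2) depth=0
  Q 18.216.2.134: descend 00010010110110000000001 ; hops seen [H2,H1,H0,H1] ; pick H1
  Q 72.3.160.3: descend 01001000000000111010 ; hops seen [H2,H0] ; pick H0
  + 72.3.170.0/24 (H0) depth=24
  + 72.0.0.0/8 (H1) depth=8
  Q 18.216.0.11: descend 0001001011011000000000 ; hops seen [H2,H1,H0,H1] ; pick H1

== LOOKUPS ==
["H1","H2","H2","H0","H1","H1","H1","H0","H1"]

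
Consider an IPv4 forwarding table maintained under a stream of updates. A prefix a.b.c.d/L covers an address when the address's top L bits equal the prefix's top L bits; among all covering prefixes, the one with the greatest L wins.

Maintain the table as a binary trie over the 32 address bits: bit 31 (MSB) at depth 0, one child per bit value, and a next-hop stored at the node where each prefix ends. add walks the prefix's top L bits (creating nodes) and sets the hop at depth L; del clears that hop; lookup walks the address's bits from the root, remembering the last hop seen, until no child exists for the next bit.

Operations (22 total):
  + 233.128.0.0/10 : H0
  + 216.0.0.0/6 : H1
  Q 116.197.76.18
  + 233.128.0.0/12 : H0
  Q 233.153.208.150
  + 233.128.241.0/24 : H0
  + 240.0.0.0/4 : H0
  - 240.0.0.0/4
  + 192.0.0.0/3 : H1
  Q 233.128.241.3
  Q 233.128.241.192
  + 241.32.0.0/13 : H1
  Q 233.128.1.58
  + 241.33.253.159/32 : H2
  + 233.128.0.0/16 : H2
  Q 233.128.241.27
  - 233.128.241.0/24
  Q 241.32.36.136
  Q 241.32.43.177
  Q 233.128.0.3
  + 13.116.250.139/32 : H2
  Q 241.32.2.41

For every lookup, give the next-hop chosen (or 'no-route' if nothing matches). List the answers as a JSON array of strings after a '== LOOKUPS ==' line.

Process each operation:
  add 233.128.0.0/10 -> H0 at depth 10
  add 216.0.0.0/6 -> H1 at depth 6
  Q 116.197.76.18: descend ε ; hops seen [∅] ; pick no-route
  add 233.128.0.0/12 -> H0 at depth 12
  Q 233.153.208.150: descend 11101001100 ; hops seen [H0] ; pick H0
  add 233.128.241.0/24 -> H0 at depth 24
  add 240.0.0.0/4 -> H0 at depth 4
  - 240.0.0.0/4 clear@4
  add 192.0.0.0/3 -> H1 at depth 3
  Q 233.128.241.3: descend 111010011000000011110001 ; hops seen [H0,H0,H0] ; pick H0
  Q 233.128.241.192: descend 111010011000000011110001 ; hops seen [H0,H0,H0] ; pick H0
  add 241.32.0.0/13 -> H1 at depth 13
  Q 233.128.1.58: descend 1110100110000000 ; hops seen [H0,H0] ; pick H0
  add 241.33.253.159/32 -> H2 at depth 32
  add 233.128.0.0/16 -> H2 at depth 16
  Q 233.128.241.27: descend 111010011000000011110001 ; hops seen [H0,H0,H2,H0] ; pick H0
  - 233.128.241.0/24 clear@24
  Q 241.32.36.136: descend 111100010010000 ; hops seen [H1] ; pick H1
  Q 241.32.43.177: descend 111100010010000 ; hops seen [H1] ; pick H1
  Q 233.128.0.3: descend 1110100110000000 ; hops seen [H0,H0,H2] ; pick H2
  add 13.116.250.139/32 -> H2 at depth 32
  Q 241.32.2.41: descend 111100010010000 ; hops seen [H1] ; pick H1

== LOOKUPS ==
["no-route","H0","H0","H0","H0","H0","H1","H1","H2","H1"]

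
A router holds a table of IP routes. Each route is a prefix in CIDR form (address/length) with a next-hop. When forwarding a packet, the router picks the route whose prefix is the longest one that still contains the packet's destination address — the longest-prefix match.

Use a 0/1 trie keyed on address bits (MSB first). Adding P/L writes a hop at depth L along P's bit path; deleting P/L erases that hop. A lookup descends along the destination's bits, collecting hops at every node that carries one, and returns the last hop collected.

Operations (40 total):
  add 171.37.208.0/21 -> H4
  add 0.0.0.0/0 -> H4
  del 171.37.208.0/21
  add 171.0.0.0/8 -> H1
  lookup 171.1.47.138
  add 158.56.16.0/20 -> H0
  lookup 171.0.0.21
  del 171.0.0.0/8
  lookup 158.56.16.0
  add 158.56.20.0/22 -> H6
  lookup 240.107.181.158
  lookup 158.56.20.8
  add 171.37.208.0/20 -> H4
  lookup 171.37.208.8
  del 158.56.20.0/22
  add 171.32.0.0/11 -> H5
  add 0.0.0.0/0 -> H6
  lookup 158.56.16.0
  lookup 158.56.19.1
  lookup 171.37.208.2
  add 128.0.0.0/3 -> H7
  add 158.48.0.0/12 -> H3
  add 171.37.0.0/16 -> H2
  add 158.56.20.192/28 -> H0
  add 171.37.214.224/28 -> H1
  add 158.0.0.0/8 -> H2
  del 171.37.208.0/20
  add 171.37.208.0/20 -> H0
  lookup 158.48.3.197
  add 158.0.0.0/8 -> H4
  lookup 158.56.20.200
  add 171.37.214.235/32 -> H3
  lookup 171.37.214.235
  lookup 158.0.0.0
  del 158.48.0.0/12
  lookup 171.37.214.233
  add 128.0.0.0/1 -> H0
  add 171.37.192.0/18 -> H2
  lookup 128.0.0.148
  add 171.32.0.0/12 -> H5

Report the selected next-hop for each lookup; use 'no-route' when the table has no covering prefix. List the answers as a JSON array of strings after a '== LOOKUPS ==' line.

Trace:
  add 171.37.208.0/21 -> H4 at depth 21
  add 0.0.0.0/0 -> H4 at depth 0
  del 171.37.208.0/21 (clear depth 21)
  add 171.0.0.0/8 -> H1 at depth 8
  Q 171.1.47.138: descend 1010101100 ; hops seen [H4,H1] ; pick H1
  add 158.56.16.0/20 -> H0 at depth 20
  Q 171.0.0.21: descend 1010101100 ; hops seen [H4,H1] ; pick H1
  del 171.0.0.0/8 (clear depth 8)
  Q 158.56.16.0: descend 10011110001110000001 ; hops seen [H4,H0] ; pick H0
  add 158.56.20.0/22 -> H6 at depth 22
  Q 240.107.181.158: descend 1 ; hops seen [H4] ; pick H4
  Q 158.56.20.8: descend 1001111000111000000101 ; hops seen [H4,H0,H6] ; pick H6
  add 171.37.208.0/20 -> H4 at depth 20
  Q 171.37.208.8: descend 101010110010010111010 ; hops seen [H4,H4] ; pick H4
  del 158.56.20.0/22 (clear depth 22)
  add 171.32.0.0/11 -> H5 at depth 11
  add 0.0.0.0/0 -> H6 at depth 0
  Q 158.56.16.0: descend 100111100011100000010 ; hops seen [H6,H0] ; pick H0
  Q 158.56.19.1: descend 100111100011100000010 ; hops seen [H6,H0] ; pick H0
  Q 171.37.208.2: descend 101010110010010111010 ; hops seen [H6,H5,H4] ; pick H4
  add 128.0.0.0/3 -> H7 at depth 3
  add 158.48.0.0/12 -> H3 at depth 12
  add 171.37.0.0/16 -> H2 at depth 16
  add 158.56.20.192/28 -> H0 at depth 28
  add 171.37.214.224/28 -> H1 at depth 28
  add 158.0.0.0/8 -> H2 at depth 8
  del 171.37.208.0/20 (clear depth 20)
  add 171.37.208.0/20 -> H0 at depth 20
  Q 158.48.3.197: descend 100111100011 ; hops seen [H6,H7,H2,H3] ; pick H3
  add 158.0.0.0/8 -> H4 at depth 8
  Q 158.56.20.200: descend 1001111000111000000101001100 ; hops seen [H6,H7,H4,H3,H0,H0] ; pick H0
  add 171.37.214.235/32 -> H3 at depth 32
  Q 171.37.214.235: descend 10101011001001011101011011101011 ; hops seen [H6,H5,H2,H0,H1,H3] ; pick H3
  Q 158.0.0.0: descend 1001111000 ; hops seen [H6,H7,H4] ; pick H4
  del 158.48.0.0/12 (clear depth 12)
  Q 171.37.214.233: descend 101010110010010111010110111010 ; hops seen [H6,H5,H2,H0,H1] ; pick H1
  add 128.0.0.0/1 -> H0 at depth 1
  add 171.37.192.0/18 -> H2 at depth 18
  Q 128.0.0.148: descend 100 ; hops seen [H6,H0,H7] ; pick H7
  add 171.32.0.0/12 -> H5 at depth 12

== LOOKUPS ==
["H1","H1","H0","H4","H6","H4","H0","H0","H4","H3","H0","H3","H4","H1","H7"]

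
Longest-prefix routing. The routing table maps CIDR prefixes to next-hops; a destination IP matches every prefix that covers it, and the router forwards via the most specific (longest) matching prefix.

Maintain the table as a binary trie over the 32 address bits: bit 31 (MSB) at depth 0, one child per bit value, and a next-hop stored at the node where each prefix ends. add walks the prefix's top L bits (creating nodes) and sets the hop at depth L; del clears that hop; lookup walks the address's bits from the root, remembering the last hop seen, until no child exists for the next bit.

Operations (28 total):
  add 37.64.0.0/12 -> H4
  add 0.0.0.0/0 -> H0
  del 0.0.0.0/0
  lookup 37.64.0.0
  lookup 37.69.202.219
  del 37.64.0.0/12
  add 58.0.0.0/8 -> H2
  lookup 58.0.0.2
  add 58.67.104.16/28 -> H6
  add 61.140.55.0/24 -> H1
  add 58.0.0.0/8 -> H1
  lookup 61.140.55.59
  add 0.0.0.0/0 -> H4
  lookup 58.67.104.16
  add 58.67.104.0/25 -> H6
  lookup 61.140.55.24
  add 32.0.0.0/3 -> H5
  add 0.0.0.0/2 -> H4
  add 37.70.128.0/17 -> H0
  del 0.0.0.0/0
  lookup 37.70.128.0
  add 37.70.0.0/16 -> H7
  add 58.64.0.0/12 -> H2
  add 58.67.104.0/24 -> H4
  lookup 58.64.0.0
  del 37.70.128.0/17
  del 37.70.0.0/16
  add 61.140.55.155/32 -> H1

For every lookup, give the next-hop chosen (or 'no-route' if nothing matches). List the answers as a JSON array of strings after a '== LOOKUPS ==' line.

Process each operation:
  add 37.64.0.0/12 -> H4 at depth 12
  add 0.0.0.0/0 -> H0 at depth 0
  - 0.0.0.0/0 clear@0
  lookup 37.64.0.0: bits 001001010100 walk d0:-→d1:-→d2:-→d3:-→d4:-→d5:-→d6:-→d7:-→d8:-→d9:-→d10:-→d11:-→d12:H4 -> H4
  lookup 37.69.202.219: bits 001001010100 walk d0:-→d1:-→d2:-→d3:-→d4:-→d5:-→d6:-→d7:-→d8:-→d9:-→d10:-→d11:-→d12:H4 -> H4
  - 37.64.0.0/12 clear@12
  add 58.0.0.0/8 -> H2 at depth 8
  lookup 58.0.0.2: bits 00111010 walk d0:-→d1:-→d2:-→d3:-→d4:-→d5:-→d6:-→d7:-→d8:H2 -> H2
  add 58.67.104.16/28 -> H6 at depth 28
  add 61.140.55.0/24 -> H1 at depth 24
  add 58.0.0.0/8 -> H1 at depth 8
  lookup 61.140.55.59: bits 001111011000110000110111 walk d0:-→d1:-→d2:-→d3:-→d4:-→d5:-→d6:-→d7:-→d8:-→d9:-→d10:-→d11:-→d12:-→d13:-→d14:-→d15:-→d16:-→d17:-→d18:-→d19:-→d20:-→d21:-→d22:-→d23:-→d24:H1 -> H1
  add 0.0.0.0/0 -> H4 at depth 0
  lookup 58.67.104.16: bits 0011101001000011011010000001 walk d0:H4→d1:-→d2:-→d3:-→d4:-→d5:-→d6:-→d7:-→d8:H1→d9:-→d10:-→d11:-→d12:-→d13:-→d14:-→d15:-→d16:-→d17:-→d18:-→d19:-→d20:-→d21:-→d22:-→d23:-→d24:-→d25:-→d26:-→d27:-→d28:H6 -> H6
  add 58.67.104.0/25 -> H6 at depth 25
  lookup 61.140.55.24: bits 001111011000110000110111 walk d0:H4→d1:-→d2:-→d3:-→d4:-→d5:-→d6:-→d7:-→d8:-→d9:-→d10:-→d11:-→d12:-→d13:-→d14:-→d15:-→d16:-→d17:-→d18:-→d19:-→d20:-→d21:-→d22:-→d23:-→d24:H1 -> H1
  add 32.0.0.0/3 -> H5 at depth 3
  add 0.0.0.0/2 -> H4 at depth 2
  add 37.70.128.0/17 -> H0 at depth 17
  - 0.0.0.0/0 clear@0
  lookup 37.70.128.0: bits 00100101010001101 walk d0:-→d1:-→d2:H4→d3:H5→d4:-→d5:-→d6:-→d7:-→d8:-→d9:-→d10:-→d11:-→d12:-→d13:-→d14:-→d15:-→d16:-→d17:H0 -> H0
  add 37.70.0.0/16 -> H7 at depth 16
  add 58.64.0.0/12 -> H2 at depth 12
  add 58.67.104.0/24 -> H4 at depth 24
  lookup 58.64.0.0: bits 00111010010000 walk d0:-→d1:-→d2:H4→d3:H5→d4:-→d5:-→d6:-→d7:-→d8:H1→d9:-→d10:-→d11:-→d12:H2→d13:-→d14:- -> H2
  - 37.70.128.0/17 clear@17
  - 37.70.0.0/16 clear@16
  add 61.140.55.155/32 -> H1 at depth 32

== LOOKUPS ==
["H4","H4","H2","H1","H6","H1","H0","H2"]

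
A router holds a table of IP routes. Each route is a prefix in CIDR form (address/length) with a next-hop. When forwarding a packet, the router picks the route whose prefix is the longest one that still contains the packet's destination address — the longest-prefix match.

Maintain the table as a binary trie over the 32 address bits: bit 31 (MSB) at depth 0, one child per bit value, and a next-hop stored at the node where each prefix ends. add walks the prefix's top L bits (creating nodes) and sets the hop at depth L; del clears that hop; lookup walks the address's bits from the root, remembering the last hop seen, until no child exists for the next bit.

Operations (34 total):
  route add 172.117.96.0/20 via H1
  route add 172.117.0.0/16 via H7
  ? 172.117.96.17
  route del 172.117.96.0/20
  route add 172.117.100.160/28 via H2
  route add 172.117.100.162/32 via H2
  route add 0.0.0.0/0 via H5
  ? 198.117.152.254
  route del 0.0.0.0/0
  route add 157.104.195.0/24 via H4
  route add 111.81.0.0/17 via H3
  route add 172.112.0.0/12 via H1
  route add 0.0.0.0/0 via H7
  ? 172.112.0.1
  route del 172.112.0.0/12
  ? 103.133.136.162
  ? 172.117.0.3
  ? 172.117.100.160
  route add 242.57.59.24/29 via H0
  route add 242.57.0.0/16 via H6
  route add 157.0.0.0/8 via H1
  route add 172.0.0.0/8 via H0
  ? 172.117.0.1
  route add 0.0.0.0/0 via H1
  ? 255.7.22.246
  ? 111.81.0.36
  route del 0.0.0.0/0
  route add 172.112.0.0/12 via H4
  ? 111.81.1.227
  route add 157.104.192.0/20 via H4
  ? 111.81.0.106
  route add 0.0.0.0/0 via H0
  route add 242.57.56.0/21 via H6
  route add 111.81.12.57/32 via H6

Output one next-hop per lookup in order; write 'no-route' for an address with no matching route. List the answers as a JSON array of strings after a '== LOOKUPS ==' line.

Trace:
  add 172.117.96.0/20 -> H1 at depth 20
  add 172.117.0.0/16 -> H7 at depth 16
  lookup 172.117.96.17: bits 10101100011101010110 walk d0:-→d1:-→d2:-→d3:-→d4:-→d5:-→d6:-→d7:-→d8:-→d9:-→d10:-→d11:-→d12:-→d13:-→d14:-→d15:-→d16:H7→d17:-→d18:-→d19:-→d20:H1 -> H1
  - 172.117.96.0/20 clear@20
  add 172.117.100.160/28 -> H2 at depth 28
  add 172.117.100.162/32 -> H2 at depth 32
  add 0.0.0.0/0 -> H5 at depth 0
  lookup 198.117.152.254: bits 1 walk d0:H5→d1:- -> H5
  - 0.0.0.0/0 clear@0
  add 157.104.195.0/24 -> H4 at depth 24
  add 111.81.0.0/17 -> H3 at depth 17
  add 172.112.0.0/12 -> H1 at depth 12
  add 0.0.0.0/0 -> H7 at depth 0
  lookup 172.112.0.1: bits 1010110001110 walk d0:H7→d1:-→d2:-→d3:-→d4:-→d5:-→d6:-→d7:-→d8:-→d9:-→d10:-→d11:-→d12:H1→d13:- -> H1
  - 172.112.0.0/12 clear@12
  lookup 103.133.136.162: bits 0110 walk d0:H7→d1:-→d2:-→d3:-→d4:- -> H7
  lookup 172.117.0.3: bits 10101100011101010 walk d0:H7→d1:-→d2:-→d3:-→d4:-→d5:-→d6:-→d7:-→d8:-→d9:-→d10:-→d11:-→d12:-→d13:-→d14:-→d15:-→d16:H7→d17:- -> H7
  lookup 172.117.100.160: bits 101011000111010101100100101000 walk d0:H7→d1:-→d2:-→d3:-→d4:-→d5:-→d6:-→d7:-→d8:-→d9:-→d10:-→d11:-→d12:-→d13:-→d14:-→d15:-→d16:H7→d17:-→d18:-→d19:-→d20:-→d21:-→d22:-→d23:-→d24:-→d25:-→d26:-→d27:-→d28:H2→d29:-→d30:- -> H2
  add 242.57.59.24/29 -> H0 at depth 29
  add 242.57.0.0/16 -> H6 at depth 16
  add 157.0.0.0/8 -> H1 at depth 8
  add 172.0.0.0/8 -> H0 at depth 8
  lookup 172.117.0.1: bits 10101100011101010 walk d0:H7→d1:-→d2:-→d3:-→d4:-→d5:-→d6:-→d7:-→d8:H0→d9:-→d10:-→d11:-→d12:-→d13:-→d14:-→d15:-→d16:H7→d17:- -> H7
  add 0.0.0.0/0 -> H1 at depth 0
  lookup 255.7.22.246: bits 1111 walk d0:H1→d1:-→d2:-→d3:-→d4:- -> H1
  lookup 111.81.0.36: bits 01101111010100010 walk d0:H1→d1:-→d2:-→d3:-→d4:-→d5:-→d6:-→d7:-→d8:-→d9:-→d10:-→d11:-→d12:-→d13:-→d14:-→d15:-→d16:-→d17:H3 -> H3
  - 0.0.0.0/0 clear@0
  add 172.112.0.0/12 -> H4 at depth 12
  lookup 111.81.1.227: bits 01101111010100010 walk d0:-→d1:-→d2:-→d3:-→d4:-→d5:-→d6:-→d7:-→d8:-→d9:-→d10:-→d11:-→d12:-→d13:-→d14:-→d15:-→d16:-→d17:H3 -> H3
  add 157.104.192.0/20 -> H4 at depth 20
  lookup 111.81.0.106: bits 01101111010100010 walk d0:-→d1:-→d2:-→d3:-→d4:-→d5:-→d6:-→d7:-→d8:-→d9:-→d10:-→d11:-→d12:-→d13:-→d14:-→d15:-→d16:-→d17:H3 -> H3
  add 0.0.0.0/0 -> H0 at depth 0
  add 242.57.56.0/21 -> H6 at depth 21
  add 111.81.12.57/32 -> H6 at depth 32

== LOOKUPS ==
["H1","H5","H1","H7","H7","H2","H7","H1","H3","H3","H3"]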